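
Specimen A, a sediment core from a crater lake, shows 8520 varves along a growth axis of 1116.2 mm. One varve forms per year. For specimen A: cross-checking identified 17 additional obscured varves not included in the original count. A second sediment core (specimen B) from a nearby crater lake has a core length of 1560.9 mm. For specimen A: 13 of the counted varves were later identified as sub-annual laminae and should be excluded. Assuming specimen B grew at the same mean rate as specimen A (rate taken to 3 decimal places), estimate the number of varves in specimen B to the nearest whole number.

11915 varves

Specimen A: after corrections the count is 8520 − 13 + 17 = 8524 varves.
A: 1116.2 mm over 8524 years gives 1116.2 / 8524 ≈ 0.131 mm/year.
B spans 1560.9 / 0.131 = 11915.27 years ≈ 11915 varves.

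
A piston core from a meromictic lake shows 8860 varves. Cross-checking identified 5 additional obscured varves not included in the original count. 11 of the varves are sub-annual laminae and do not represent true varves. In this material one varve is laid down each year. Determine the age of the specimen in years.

Correcting the raw count gives 8860 − 11 + 5 = 8854 true varves.
One varve per year makes the duration 8854 years.

8854 yr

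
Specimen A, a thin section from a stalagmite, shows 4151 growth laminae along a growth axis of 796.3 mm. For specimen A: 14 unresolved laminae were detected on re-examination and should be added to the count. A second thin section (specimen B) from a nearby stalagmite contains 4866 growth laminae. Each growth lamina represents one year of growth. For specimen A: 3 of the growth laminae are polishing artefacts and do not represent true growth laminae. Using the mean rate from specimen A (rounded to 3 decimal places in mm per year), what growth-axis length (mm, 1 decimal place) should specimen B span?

Specimen A: adjusted count: 4151 − 3 + 14 = 4162 growth laminae.
A: Extension rate ≈ 796.3 / 4162 = 0.191 mm/year.
For B, 0.191 mm/year × 4866 years = 929.4 mm.

929.4 mm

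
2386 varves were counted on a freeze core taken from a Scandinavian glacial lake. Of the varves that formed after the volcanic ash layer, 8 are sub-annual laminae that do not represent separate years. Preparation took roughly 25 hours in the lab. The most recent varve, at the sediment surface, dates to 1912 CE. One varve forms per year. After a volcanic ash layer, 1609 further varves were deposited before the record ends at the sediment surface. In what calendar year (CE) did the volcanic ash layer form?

1609 varves formed after the volcanic ash layer.
1609 − 8 false = 1601 true varves after the volcanic ash layer.
The varve at the sediment surface is 1912 CE, so the volcanic ash layer dates to 1912 − 1601 = 311 CE.

311 CE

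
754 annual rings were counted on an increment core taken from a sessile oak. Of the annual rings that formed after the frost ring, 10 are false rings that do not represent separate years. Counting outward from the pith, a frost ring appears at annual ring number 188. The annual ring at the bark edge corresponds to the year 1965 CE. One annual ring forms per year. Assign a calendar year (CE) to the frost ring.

1409 CE

The frost ring sits at annual ring 188 from the pith, so 754 − 188 = 566 annual rings formed after it.
Excluding 10 false annual rings: 566 − 10 = 556.
1965 − 556 = 1409 CE.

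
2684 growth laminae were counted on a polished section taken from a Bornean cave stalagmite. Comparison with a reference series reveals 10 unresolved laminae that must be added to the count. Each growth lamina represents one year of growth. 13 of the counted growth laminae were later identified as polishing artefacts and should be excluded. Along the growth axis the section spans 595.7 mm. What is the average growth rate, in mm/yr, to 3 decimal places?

True growth lamina count = 2684 − 13 + 10 = 2681.
Mean rate = 595.7 mm / 2681 years ≈ 0.222 mm/yr.

0.222 mm/yr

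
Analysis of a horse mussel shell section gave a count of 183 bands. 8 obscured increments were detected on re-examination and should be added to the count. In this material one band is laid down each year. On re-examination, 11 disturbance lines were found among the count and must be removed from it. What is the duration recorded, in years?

Correcting the raw count gives 183 − 11 + 8 = 180 true bands.
With a one-to-one band periodicity this is 180 years.

180 years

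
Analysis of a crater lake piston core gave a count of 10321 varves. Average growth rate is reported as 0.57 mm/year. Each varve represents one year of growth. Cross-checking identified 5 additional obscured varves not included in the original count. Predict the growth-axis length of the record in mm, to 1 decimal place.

5885.8 mm

True varve count = 10321 + 5 = 10326.
10326 years at 0.57 mm/year gives 0.57 × 10326 = 5885.8 mm.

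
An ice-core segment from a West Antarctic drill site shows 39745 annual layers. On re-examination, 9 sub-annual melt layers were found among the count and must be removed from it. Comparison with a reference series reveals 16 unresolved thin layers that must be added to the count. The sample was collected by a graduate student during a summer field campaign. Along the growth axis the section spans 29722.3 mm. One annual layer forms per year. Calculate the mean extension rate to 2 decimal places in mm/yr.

Adjusted count: 39745 − 9 + 16 = 39752 annual layers.
Extension rate ≈ 29722.3 / 39752 = 0.75 mm/yr.

0.75 mm/yr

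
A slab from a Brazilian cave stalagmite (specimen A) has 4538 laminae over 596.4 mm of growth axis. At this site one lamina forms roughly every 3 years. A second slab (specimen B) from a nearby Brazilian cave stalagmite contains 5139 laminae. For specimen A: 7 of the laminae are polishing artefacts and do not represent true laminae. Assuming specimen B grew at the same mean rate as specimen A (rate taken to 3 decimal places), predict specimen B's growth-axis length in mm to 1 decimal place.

Specimen A: after corrections the count is 4538 − 7 = 4531 laminae.
Specimen A: multiplying by 3 years per lamina: 4531 × 3 = 13593 years.
A: Extension rate ≈ 596.4 / 13593 = 0.044 mm per year.
Specimen B: multiplying by 3 years per lamina: 5139 × 3 = 15417 years. B's length ≈ 0.044 × 15417 = 678.3 mm.

678.3 mm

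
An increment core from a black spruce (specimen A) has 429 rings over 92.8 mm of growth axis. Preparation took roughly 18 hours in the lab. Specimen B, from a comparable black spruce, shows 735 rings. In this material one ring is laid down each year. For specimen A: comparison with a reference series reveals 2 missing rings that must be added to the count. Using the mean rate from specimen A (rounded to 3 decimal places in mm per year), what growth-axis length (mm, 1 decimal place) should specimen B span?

Specimen A: adjusted count: 429 + 2 = 431 rings.
A: Extension rate ≈ 92.8 / 431 = 0.215 mm/year.
B's length ≈ 0.215 × 735 = 158.0 mm.

158.0 mm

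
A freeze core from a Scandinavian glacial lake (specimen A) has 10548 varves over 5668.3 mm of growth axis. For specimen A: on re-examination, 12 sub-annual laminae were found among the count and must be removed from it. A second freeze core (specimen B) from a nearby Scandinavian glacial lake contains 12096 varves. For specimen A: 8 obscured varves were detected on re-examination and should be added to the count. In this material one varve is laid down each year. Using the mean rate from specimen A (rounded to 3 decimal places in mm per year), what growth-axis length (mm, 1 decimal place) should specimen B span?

6507.6 mm

Specimen A: adjusted count: 10548 − 12 + 8 = 10544 varves.
A: Mean rate = 5668.3 mm / 10544 years ≈ 0.538 mm per year.
B's length ≈ 0.538 × 12096 = 6507.6 mm.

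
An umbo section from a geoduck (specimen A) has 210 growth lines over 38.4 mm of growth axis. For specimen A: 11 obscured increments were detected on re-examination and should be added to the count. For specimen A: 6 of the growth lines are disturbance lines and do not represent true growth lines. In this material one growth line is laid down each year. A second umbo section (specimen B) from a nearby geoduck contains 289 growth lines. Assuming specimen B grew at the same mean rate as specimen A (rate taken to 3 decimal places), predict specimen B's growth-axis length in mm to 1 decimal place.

Specimen A: adjusted count: 210 − 6 + 11 = 215 growth lines.
A: Mean rate = 38.4 mm / 215 years ≈ 0.179 mm/year.
Length of B = 0.179 × 289 = 51.7 mm.

51.7 mm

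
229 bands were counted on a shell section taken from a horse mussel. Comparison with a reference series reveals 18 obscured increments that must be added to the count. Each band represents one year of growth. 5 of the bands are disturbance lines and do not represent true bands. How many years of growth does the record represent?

242 years

Correcting the raw count gives 229 − 5 + 18 = 242 true bands.
At one band per year, that is 242 years.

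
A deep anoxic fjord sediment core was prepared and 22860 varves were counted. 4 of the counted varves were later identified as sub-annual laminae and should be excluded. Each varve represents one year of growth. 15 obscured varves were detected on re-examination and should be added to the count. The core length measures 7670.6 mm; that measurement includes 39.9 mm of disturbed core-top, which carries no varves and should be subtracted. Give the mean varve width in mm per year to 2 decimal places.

True varve count = 22860 − 4 + 15 = 22871.
The growth record spans 7670.6 − 39.9 = 7630.7 mm.
Mean rate = 7630.7 mm / 22871 years ≈ 0.33 mm per year.

0.33 mm per year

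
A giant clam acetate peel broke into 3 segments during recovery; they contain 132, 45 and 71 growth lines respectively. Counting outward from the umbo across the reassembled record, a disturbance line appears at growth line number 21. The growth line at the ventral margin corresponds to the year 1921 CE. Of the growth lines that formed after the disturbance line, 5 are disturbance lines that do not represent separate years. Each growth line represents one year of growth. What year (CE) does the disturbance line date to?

Total growth lines = 132 + 45 + 71 = 248.
Between growth line 21 and the ventral margin there are 248 − 21 = 227 growth lines.
Removing the 5 false growth lines leaves 227 − 5 = 222 true growth lines beyond the disturbance line.
The growth line at the ventral margin is 1921 CE, so the disturbance line dates to 1921 − 222 = 1699 CE.

1699 CE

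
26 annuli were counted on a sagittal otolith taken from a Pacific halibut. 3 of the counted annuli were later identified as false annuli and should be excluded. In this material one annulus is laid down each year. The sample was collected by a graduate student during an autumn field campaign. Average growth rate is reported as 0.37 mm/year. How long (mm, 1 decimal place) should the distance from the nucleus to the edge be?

Correcting the raw count gives 26 − 3 = 23 true annuli.
Length ≈ 0.37 × 23 = 8.5 mm.

8.5 mm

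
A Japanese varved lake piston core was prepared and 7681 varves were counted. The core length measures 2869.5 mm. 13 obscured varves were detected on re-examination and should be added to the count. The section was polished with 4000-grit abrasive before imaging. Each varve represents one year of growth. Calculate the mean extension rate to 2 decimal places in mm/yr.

0.37 mm/yr

True varve count = 7681 + 13 = 7694.
Extension rate ≈ 2869.5 / 7694 = 0.37 mm/yr.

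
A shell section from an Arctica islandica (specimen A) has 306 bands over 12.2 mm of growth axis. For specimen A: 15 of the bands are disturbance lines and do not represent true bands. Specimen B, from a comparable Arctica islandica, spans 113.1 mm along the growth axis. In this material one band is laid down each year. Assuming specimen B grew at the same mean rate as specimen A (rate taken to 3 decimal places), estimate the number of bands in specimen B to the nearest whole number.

Specimen A: correcting the raw count gives 306 − 15 = 291 true bands.
A: 12.2 mm over 291 years gives 12.2 / 291 ≈ 0.042 mm/year.
Specimen B: 113.1 mm / 0.042 mm per year = 2692.86 years ≈ 2693 bands.

2693 bands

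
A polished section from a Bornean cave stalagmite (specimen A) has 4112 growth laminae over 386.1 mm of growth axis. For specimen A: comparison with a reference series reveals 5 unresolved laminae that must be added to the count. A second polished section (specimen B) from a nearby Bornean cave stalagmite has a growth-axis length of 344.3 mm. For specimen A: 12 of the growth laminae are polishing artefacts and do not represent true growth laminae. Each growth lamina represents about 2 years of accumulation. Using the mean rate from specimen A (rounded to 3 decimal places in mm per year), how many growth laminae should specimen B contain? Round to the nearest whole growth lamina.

3663 growth laminae

Specimen A: true growth lamina count = 4112 − 12 + 5 = 4105.
Specimen A: at 2 years per growth lamina, 4105 × 2 = 8210 years.
A: Extension rate ≈ 386.1 / 8210 = 0.047 mm/year.
B spans 344.3 / 0.047 = 7325.53 years; at 2 years per growth lamina that is 7325.53 / 2 ≈ 3663 growth laminae.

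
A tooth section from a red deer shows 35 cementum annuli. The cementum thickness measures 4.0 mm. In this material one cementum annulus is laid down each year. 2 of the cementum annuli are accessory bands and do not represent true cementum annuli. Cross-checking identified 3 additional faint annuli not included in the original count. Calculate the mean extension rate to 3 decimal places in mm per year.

0.111 mm per year

Correcting the raw count gives 35 − 2 + 3 = 36 true cementum annuli.
Mean rate = 4.0 mm / 36 years ≈ 0.111 mm per year.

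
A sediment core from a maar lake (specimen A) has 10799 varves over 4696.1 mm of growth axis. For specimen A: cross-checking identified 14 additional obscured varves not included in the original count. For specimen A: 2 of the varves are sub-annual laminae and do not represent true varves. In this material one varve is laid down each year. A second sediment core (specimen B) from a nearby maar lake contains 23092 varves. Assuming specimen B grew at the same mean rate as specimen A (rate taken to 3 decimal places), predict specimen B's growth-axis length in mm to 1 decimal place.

Specimen A: adjusted count: 10799 − 2 + 14 = 10811 varves.
A: 4696.1 mm over 10811 years gives 4696.1 / 10811 ≈ 0.434 mm/yr.
B's length ≈ 0.434 × 23092 = 10021.9 mm.

10021.9 mm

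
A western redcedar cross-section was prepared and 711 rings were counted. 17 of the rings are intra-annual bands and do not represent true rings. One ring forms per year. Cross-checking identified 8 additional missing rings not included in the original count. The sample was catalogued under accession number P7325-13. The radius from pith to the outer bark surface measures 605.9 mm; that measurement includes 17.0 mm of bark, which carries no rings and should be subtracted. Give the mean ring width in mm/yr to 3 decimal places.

After corrections the count is 711 − 17 + 8 = 702 rings.
Removing the 17.0 mm offcut leaves 605.9 − 17.0 = 588.9 mm.
Mean rate = 588.9 mm / 702 years ≈ 0.839 mm/yr.

0.839 mm/yr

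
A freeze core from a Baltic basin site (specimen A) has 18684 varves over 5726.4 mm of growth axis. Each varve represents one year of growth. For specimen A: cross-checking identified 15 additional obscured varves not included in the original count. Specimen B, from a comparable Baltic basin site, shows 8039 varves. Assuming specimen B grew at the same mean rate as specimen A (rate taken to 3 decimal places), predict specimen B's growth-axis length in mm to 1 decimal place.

Specimen A: after corrections the count is 18684 + 15 = 18699 varves.
A: Mean rate = 5726.4 mm / 18699 years ≈ 0.306 mm/yr.
B's length ≈ 0.306 × 8039 = 2459.9 mm.

2459.9 mm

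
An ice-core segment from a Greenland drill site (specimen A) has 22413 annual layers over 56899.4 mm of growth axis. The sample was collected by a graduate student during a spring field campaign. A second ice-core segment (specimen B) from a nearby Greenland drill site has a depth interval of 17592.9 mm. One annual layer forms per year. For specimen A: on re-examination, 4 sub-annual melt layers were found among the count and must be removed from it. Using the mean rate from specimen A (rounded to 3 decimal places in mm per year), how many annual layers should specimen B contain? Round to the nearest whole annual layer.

Specimen A: adjusted count: 22413 − 4 = 22409 annual layers.
A: 56899.4 mm over 22409 years gives 56899.4 / 22409 ≈ 2.539 mm per year.
For B, 17592.9 / 2.539 = 6929.07 years ≈ 6929 annual layers.

6929 annual layers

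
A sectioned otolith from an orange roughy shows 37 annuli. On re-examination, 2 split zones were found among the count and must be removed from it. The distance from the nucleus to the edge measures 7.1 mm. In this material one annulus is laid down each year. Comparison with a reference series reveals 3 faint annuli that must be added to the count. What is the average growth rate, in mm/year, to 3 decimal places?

Correcting the raw count gives 37 − 2 + 3 = 38 true annuli.
Extension rate ≈ 7.1 / 38 = 0.187 mm/year.

0.187 mm/year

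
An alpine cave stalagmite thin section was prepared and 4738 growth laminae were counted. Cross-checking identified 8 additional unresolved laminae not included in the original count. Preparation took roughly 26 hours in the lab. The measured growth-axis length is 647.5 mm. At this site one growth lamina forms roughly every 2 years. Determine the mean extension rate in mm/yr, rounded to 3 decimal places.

0.068 mm/yr

Correcting the raw count gives 4738 + 8 = 4746 true growth laminae.
4746 growth laminae at 2 years each span 4746 × 2 = 9492 years.
Extension rate ≈ 647.5 / 9492 = 0.068 mm/yr.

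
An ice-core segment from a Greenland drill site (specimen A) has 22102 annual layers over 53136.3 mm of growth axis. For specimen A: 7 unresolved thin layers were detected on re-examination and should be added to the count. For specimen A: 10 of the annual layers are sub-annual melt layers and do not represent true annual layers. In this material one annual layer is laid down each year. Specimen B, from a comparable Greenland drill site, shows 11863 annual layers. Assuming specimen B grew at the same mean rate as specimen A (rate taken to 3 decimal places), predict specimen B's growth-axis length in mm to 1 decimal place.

Specimen A: after corrections the count is 22102 − 10 + 7 = 22099 annual layers.
A: 53136.3 mm over 22099 years gives 53136.3 / 22099 ≈ 2.404 mm/year.
Length of B = 2.404 × 11863 = 28518.7 mm.

28518.7 mm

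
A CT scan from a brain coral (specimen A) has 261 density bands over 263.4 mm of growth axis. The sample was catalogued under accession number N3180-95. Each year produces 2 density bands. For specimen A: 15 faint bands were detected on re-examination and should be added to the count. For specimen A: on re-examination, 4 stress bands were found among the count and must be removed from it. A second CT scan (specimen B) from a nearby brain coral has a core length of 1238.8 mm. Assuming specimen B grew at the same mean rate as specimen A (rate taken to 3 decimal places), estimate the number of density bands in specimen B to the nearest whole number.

Specimen A: adjusted count: 261 − 4 + 15 = 272 density bands.
Specimen A: 272 density bands at 2 per year is 272 / 2 = 136 years.
A: Extension rate ≈ 263.4 / 136 = 1.937 mm/year.
For B, 1238.8 / 1.937 = 639.55 years; at 2 density bands per year that is 639.55 × 2 ≈ 1279 density bands.

1279 density bands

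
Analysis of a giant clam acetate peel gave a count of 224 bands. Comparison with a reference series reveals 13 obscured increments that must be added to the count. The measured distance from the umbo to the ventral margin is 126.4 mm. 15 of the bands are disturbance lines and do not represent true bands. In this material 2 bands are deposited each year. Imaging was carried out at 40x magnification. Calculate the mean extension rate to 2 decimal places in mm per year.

1.14 mm per year

Correcting the raw count gives 224 − 15 + 13 = 222 true bands.
With 2 bands per year, 222 / 2 = 111 years.
Mean rate = 126.4 mm / 111 years ≈ 1.14 mm per year.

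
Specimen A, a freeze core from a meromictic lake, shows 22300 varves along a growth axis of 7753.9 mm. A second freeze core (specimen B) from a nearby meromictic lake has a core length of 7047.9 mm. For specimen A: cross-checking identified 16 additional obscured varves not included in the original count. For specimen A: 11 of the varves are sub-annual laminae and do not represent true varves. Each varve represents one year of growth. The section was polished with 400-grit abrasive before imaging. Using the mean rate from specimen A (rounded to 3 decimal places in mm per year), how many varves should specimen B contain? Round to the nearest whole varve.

20253 varves

Specimen A: adjusted count: 22300 − 11 + 16 = 22305 varves.
A: 7753.9 mm over 22305 years gives 7753.9 / 22305 ≈ 0.348 mm/yr.
For B, 7047.9 / 0.348 = 20252.59 years ≈ 20253 varves.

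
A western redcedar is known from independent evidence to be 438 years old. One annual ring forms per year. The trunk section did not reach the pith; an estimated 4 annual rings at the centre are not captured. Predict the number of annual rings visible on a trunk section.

434 annual rings

Expected annual rings over 438 years: 438.
Subtracting the 4 annual rings not captured gives 438 − 4 = 434 annual rings in the record.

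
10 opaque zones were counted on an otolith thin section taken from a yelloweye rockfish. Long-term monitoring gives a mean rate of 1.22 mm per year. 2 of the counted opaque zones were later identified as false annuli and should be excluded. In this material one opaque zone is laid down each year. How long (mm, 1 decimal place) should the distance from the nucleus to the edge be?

9.8 mm

True opaque zone count = 10 − 2 = 8.
Length ≈ 1.22 × 8 = 9.8 mm.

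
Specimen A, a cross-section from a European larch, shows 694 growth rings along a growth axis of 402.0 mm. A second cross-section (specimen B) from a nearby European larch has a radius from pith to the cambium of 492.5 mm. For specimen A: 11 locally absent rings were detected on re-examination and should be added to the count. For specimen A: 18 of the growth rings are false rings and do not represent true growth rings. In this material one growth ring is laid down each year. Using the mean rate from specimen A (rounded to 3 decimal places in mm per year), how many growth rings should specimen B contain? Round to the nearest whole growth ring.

842 growth rings

Specimen A: correcting the raw count gives 694 − 18 + 11 = 687 true growth rings.
A: 402.0 mm over 687 years gives 402.0 / 687 ≈ 0.585 mm/year.
Specimen B: 492.5 mm / 0.585 mm per year = 841.88 years ≈ 842 growth rings.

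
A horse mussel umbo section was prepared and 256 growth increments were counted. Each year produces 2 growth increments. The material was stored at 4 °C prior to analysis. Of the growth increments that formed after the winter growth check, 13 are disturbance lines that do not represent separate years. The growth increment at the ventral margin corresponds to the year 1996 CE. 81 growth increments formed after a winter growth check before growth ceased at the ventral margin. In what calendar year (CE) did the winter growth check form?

1962 CE

81 growth increments formed after the winter growth check.
Excluding 13 false growth increments: 81 − 13 = 68.
With 2 growth increments per year, 68 / 2 = 34 years.
The growth increment at the ventral margin is 1996 CE, so the winter growth check dates to 1996 − 34 = 1962 CE.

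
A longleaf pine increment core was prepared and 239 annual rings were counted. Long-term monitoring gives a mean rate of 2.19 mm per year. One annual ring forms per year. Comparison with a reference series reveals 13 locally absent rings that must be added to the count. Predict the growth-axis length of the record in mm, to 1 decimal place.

551.9 mm

Adjusted count: 239 + 13 = 252 annual rings.
252 years at 2.19 mm/year gives 2.19 × 252 = 551.9 mm.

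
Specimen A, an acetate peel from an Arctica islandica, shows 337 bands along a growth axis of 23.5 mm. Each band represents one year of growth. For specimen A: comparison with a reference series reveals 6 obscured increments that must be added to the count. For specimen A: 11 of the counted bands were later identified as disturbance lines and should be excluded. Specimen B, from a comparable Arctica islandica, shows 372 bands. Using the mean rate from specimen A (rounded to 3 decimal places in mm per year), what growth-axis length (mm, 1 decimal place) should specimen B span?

Specimen A: adjusted count: 337 − 11 + 6 = 332 bands.
A: 23.5 mm over 332 years gives 23.5 / 332 ≈ 0.071 mm/year.
Length of B = 0.071 × 372 = 26.4 mm.

26.4 mm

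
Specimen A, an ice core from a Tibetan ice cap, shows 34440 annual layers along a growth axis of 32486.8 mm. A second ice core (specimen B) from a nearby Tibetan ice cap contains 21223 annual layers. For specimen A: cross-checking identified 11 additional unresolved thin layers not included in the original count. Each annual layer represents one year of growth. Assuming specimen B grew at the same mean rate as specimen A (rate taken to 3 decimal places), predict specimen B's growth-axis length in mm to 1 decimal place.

Specimen A: correcting the raw count gives 34440 + 11 = 34451 true annual layers.
A: 32486.8 mm over 34451 years gives 32486.8 / 34451 ≈ 0.943 mm per year.
For B, 0.943 mm/year × 21223 years = 20013.3 mm.

20013.3 mm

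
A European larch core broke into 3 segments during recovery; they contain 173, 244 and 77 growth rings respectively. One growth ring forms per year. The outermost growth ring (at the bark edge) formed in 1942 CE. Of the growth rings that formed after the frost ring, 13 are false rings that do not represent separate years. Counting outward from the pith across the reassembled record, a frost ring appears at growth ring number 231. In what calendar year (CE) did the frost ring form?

1692 CE

Total growth rings = 173 + 244 + 77 = 494.
494 − 231 = 263 growth rings lie beyond the frost ring toward the bark edge.
263 − 13 false = 250 true growth rings after the frost ring.
Counting back 250 years from 1942 CE places the frost ring in 1942 − 250 = 1692 CE.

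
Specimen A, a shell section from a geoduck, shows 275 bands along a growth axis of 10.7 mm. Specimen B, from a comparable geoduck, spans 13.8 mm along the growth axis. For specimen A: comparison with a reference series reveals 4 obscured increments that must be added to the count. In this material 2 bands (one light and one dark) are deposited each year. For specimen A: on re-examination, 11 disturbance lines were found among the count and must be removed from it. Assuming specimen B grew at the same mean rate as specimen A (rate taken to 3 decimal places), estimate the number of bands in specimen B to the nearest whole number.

Specimen A: true band count = 275 − 11 + 4 = 268.
Specimen A: 268 bands at 2 per year is 268 / 2 = 134 years.
A: Mean rate = 10.7 mm / 134 years ≈ 0.080 mm per year.
Specimen B: 13.8 mm / 0.080 mm per year = 172.50 years; at 2 bands per year that is 172.50 × 2 ≈ 345 bands.

345 bands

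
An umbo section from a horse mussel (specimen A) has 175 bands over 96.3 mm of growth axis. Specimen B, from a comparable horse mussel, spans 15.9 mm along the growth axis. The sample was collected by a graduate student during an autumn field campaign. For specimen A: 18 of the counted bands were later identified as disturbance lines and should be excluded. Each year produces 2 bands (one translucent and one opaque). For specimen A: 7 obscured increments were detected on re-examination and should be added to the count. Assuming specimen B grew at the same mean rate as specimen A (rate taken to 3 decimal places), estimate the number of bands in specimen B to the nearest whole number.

Specimen A: adjusted count: 175 − 18 + 7 = 164 bands.
Specimen A: 164 bands at 2 per year is 164 / 2 = 82 years.
A: Extension rate ≈ 96.3 / 82 = 1.174 mm/year.
Specimen B: 15.9 mm / 1.174 mm per year = 13.54 years; at 2 bands per year that is 13.54 × 2 ≈ 27 bands.

27 bands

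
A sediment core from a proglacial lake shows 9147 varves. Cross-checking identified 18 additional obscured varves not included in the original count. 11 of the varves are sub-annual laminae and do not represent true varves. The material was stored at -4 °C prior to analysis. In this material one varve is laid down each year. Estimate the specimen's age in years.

After corrections the count is 9147 − 11 + 18 = 9154 varves.
One varve per year makes the duration 9154 years.

9154 years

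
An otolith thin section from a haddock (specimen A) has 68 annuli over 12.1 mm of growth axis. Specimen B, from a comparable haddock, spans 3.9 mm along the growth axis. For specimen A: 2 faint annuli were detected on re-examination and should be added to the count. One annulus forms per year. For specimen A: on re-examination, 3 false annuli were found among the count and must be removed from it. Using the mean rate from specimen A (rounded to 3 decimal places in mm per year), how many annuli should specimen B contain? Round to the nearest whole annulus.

22 annuli

Specimen A: true annulus count = 68 − 3 + 2 = 67.
A: Mean rate = 12.1 mm / 67 years ≈ 0.181 mm/yr.
For B, 3.9 / 0.181 = 21.55 years ≈ 22 annuli.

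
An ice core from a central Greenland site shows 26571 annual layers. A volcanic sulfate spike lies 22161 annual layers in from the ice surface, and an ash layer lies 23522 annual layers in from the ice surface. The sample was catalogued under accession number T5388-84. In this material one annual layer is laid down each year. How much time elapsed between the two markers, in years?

Separation: 23522 − 22161 = 1361 annual layers.
One annual layer per year makes the interval 1361 years.

1361 years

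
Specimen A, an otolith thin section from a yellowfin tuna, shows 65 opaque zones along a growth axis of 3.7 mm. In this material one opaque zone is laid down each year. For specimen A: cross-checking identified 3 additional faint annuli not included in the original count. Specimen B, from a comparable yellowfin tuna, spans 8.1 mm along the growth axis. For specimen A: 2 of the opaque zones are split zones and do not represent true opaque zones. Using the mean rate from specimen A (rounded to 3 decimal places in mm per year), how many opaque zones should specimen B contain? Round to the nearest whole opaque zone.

145 opaque zones

Specimen A: true opaque zone count = 65 − 2 + 3 = 66.
A: Extension rate ≈ 3.7 / 66 = 0.056 mm/yr.
Specimen B: 8.1 mm / 0.056 mm per year = 144.64 years ≈ 145 opaque zones.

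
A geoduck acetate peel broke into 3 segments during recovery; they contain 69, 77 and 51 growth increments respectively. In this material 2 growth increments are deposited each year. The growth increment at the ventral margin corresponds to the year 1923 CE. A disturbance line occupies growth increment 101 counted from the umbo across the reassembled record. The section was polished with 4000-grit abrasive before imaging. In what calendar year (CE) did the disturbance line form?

1875 CE

Total growth increments = 69 + 77 + 51 = 197.
197 − 101 = 96 growth increments lie beyond the disturbance line toward the ventral margin.
96 growth increments at 2 per year is 96 / 2 = 48 years.
Counting back 48 years from 1923 CE places the disturbance line in 1923 − 48 = 1875 CE.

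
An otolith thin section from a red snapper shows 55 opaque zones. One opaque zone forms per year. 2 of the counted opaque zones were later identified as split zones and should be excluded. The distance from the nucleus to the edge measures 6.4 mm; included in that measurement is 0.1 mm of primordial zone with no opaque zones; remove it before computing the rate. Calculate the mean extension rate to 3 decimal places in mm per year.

After corrections the count is 55 − 2 = 53 opaque zones.
The growth record spans 6.4 − 0.1 = 6.3 mm.
6.3 mm over 53 years gives 6.3 / 53 ≈ 0.119 mm per year.

0.119 mm per year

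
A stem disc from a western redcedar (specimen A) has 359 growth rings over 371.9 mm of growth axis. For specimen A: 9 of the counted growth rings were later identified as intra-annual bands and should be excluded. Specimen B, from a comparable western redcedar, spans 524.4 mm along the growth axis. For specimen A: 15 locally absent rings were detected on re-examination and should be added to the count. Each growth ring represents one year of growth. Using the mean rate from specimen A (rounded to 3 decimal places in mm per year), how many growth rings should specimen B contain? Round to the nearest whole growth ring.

Specimen A: after corrections the count is 359 − 9 + 15 = 365 growth rings.
A: Extension rate ≈ 371.9 / 365 = 1.019 mm per year.
For B, 524.4 / 1.019 = 514.62 years ≈ 515 growth rings.

515 growth rings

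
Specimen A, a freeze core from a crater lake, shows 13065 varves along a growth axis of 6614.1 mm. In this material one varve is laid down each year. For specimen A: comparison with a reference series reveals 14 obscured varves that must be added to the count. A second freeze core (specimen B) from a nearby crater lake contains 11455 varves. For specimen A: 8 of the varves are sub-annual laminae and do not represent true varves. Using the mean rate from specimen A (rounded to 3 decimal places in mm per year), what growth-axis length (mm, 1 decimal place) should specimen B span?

5796.2 mm

Specimen A: correcting the raw count gives 13065 − 8 + 14 = 13071 true varves.
A: Extension rate ≈ 6614.1 / 13071 = 0.506 mm/year.
B's length ≈ 0.506 × 11455 = 5796.2 mm.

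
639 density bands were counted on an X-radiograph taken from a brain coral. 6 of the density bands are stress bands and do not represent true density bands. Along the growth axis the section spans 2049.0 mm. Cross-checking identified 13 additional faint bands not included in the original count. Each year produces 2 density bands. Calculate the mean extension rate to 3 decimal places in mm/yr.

6.344 mm/yr

Correcting the raw count gives 639 − 6 + 13 = 646 true density bands.
646 density bands at 2 per year is 646 / 2 = 323 years.
Extension rate ≈ 2049.0 / 323 = 6.344 mm/yr.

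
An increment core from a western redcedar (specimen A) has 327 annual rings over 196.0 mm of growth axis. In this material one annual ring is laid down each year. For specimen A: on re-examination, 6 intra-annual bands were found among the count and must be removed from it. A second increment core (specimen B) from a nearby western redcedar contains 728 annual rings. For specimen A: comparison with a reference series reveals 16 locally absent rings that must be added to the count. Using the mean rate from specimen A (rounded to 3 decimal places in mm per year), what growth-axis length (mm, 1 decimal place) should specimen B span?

423.7 mm

Specimen A: true annual ring count = 327 − 6 + 16 = 337.
A: Mean rate = 196.0 mm / 337 years ≈ 0.582 mm/year.
For B, 0.582 mm/year × 728 years = 423.7 mm.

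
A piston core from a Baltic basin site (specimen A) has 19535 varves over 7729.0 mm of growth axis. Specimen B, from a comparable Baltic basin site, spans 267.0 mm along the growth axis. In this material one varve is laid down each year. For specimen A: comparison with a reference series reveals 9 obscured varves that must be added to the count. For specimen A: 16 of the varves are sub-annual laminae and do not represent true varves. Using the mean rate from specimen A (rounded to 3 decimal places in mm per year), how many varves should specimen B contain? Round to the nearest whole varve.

Specimen A: correcting the raw count gives 19535 − 16 + 9 = 19528 true varves.
A: Extension rate ≈ 7729.0 / 19528 = 0.396 mm/year.
B spans 267.0 / 0.396 = 674.24 years ≈ 674 varves.

674 varves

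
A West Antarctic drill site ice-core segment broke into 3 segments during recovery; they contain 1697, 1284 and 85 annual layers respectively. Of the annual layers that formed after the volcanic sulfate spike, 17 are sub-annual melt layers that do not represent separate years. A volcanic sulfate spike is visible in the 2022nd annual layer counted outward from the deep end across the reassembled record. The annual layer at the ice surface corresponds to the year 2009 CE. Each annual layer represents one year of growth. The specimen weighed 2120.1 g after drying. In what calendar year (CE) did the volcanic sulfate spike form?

982 CE

Total annual layers = 1697 + 1284 + 85 = 3066.
Between annual layer 2022 and the ice surface there are 3066 − 2022 = 1044 annual layers.
1044 − 17 false = 1027 true annual layers after the volcanic sulfate spike.
Counting back 1027 years from 2009 CE places the volcanic sulfate spike in 2009 − 1027 = 982 CE.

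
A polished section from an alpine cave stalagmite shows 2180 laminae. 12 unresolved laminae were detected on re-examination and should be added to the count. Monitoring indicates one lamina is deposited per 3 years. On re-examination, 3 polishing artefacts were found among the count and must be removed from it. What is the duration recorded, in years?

6567 yr

Correcting the raw count gives 2180 − 3 + 12 = 2189 true laminae.
At 3 years per lamina, 2189 × 3 = 6567 years.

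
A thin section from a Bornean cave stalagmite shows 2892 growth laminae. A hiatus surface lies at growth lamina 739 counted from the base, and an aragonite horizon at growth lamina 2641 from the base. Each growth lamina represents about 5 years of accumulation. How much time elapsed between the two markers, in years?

9510 yr

Separation: 2641 − 739 = 1902 growth laminae.
1902 growth laminae at 5 years each span 1902 × 5 = 9510 years.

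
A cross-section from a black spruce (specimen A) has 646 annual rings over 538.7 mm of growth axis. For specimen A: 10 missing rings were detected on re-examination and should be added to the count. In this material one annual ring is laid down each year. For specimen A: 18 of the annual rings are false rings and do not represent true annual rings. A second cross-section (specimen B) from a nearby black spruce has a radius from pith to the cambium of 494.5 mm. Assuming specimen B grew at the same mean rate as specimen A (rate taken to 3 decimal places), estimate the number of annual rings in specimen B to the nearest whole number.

586 annual rings

Specimen A: true annual ring count = 646 − 18 + 10 = 638.
A: 538.7 mm over 638 years gives 538.7 / 638 ≈ 0.844 mm/year.
B spans 494.5 / 0.844 = 585.90 years ≈ 586 annual rings.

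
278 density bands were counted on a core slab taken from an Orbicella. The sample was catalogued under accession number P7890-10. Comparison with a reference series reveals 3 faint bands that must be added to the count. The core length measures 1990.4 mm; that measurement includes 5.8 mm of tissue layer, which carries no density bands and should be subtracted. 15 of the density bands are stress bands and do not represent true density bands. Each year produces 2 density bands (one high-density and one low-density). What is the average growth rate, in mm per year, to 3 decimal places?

14.922 mm per year

After corrections the count is 278 − 15 + 3 = 266 density bands.
266 density bands at 2 per year is 266 / 2 = 133 years.
Removing the 5.8 mm offcut leaves 1990.4 − 5.8 = 1984.6 mm.
Mean rate = 1984.6 mm / 133 years ≈ 14.922 mm per year.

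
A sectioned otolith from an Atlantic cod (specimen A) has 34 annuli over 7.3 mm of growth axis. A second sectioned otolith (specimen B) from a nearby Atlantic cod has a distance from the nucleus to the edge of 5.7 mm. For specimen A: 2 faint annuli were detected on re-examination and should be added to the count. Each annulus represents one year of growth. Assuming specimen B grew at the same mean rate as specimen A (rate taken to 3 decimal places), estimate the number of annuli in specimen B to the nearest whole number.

Specimen A: correcting the raw count gives 34 + 2 = 36 true annuli.
A: Mean rate = 7.3 mm / 36 years ≈ 0.203 mm per year.
B spans 5.7 / 0.203 = 28.08 years ≈ 28 annuli.

28 annuli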